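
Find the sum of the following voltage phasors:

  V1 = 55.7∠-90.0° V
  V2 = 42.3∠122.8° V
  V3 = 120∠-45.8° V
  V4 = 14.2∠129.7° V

Step 1 — Convert each phasor to rectangular form:
  V1 = 55.7·(cos(-90.0°) + j·sin(-90.0°)) = 0 - j55.7 V
  V2 = 42.3·(cos(122.8°) + j·sin(122.8°)) = -22.91 + j35.56 V
  V3 = 120·(cos(-45.8°) + j·sin(-45.8°)) = 83.66 - j86.03 V
  V4 = 14.2·(cos(129.7°) + j·sin(129.7°)) = -9.071 + j10.93 V
Step 2 — Sum components: V_total = 51.68 - j95.25 V.
Step 3 — Convert to polar: |V_total| = 108.4 V, ∠V_total = -61.5°.

V_total = 108.4∠-61.5° V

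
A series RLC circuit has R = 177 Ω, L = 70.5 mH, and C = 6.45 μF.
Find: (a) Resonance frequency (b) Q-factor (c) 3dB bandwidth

Step 1 — Resonance condition Im(Z)=0 gives ω₀ = 1/√(LC).
Step 2 — ω₀ = 1/√(0.0705·6.45e-06) = 1483 rad/s.
Step 3 — f₀ = ω₀/(2π) = 236 Hz.
Step 4 — Series Q: Q = ω₀L/R = 1483·0.0705/177 = 0.5907.
Step 5 — 3dB bandwidth: Δω = ω₀/Q = 2511 rad/s; BW = Δω/(2π) = 399.6 Hz.

(a) f₀ = 236 Hz  (b) Q = 0.5907  (c) BW = 399.6 Hz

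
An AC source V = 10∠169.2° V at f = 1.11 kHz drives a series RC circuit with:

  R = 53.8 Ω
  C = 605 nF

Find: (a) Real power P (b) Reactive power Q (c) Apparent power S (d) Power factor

Step 1 — Angular frequency: ω = 2π·f = 2π·1110 = 6974 rad/s.
Step 2 — Component impedances:
  R: Z = R = 53.8 Ω
  C: Z = 1/(jωC) = -j/(ω·C) = 0 - j237 Ω
Step 3 — Series combination: Z_total = R + C = 53.8 - j237 Ω = 243∠-77.2° Ω.
Step 4 — Source phasor: V = 10∠169.2° V = -9.823 + j1.874 V.
Step 5 — Current: I = V / Z = -0.01647 - j0.03771 A = 0.04115∠-113.6° A.
Step 6 — Complex power: S = V·I* = 0.09109 - j0.4013 VA.
Step 7 — Real power: P = Re(S) = 0.09109 W.
Step 8 — Reactive power: Q = Im(S) = -0.4013 VAR.
Step 9 — Apparent power: |S| = 0.4115 VA.
Step 10 — Power factor: PF = P/|S| = 0.2214 (leading).

(a) P = 0.09109 W  (b) Q = -0.4013 VAR  (c) S = 0.4115 VA  (d) PF = 0.2214 (leading)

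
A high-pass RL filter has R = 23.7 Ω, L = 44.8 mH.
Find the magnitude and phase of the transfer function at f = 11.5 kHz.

Step 1 — Angular frequency: ω = 2π·1.15e+04 = 7.226e+04 rad/s.
Step 2 — Transfer function: H(jω) = jωL/(R + jωL).
Step 3 — Numerator jωL = j·3237; denominator R + jωL = 23.7 + j3237.
Step 4 — H = 0.9999 + j0.007321.
Step 5 — Magnitude: |H| = 1 (-0.0 dB); phase: φ = 0.4°.

|H| = 1 (-0.0 dB), φ = 0.4°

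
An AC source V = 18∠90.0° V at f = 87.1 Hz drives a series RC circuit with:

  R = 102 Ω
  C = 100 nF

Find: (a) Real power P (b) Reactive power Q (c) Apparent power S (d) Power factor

Step 1 — Angular frequency: ω = 2π·f = 2π·87.1 = 547.3 rad/s.
Step 2 — Component impedances:
  R: Z = R = 102 Ω
  C: Z = 1/(jωC) = -j/(ω·C) = 0 - j1.827e+04 Ω
Step 3 — Series combination: Z_total = R + C = 102 - j1.827e+04 Ω = 1.827e+04∠-89.7° Ω.
Step 4 — Source phasor: V = 18∠90.0° V = 0 + j18 V.
Step 5 — Current: I = V / Z = -0.000985 + j5.499e-06 A = 0.0009851∠179.7° A.
Step 6 — Complex power: S = V·I* = 9.898e-05 - j0.01773 VA.
Step 7 — Real power: P = Re(S) = 9.898e-05 W.
Step 8 — Reactive power: Q = Im(S) = -0.01773 VAR.
Step 9 — Apparent power: |S| = 0.01773 VA.
Step 10 — Power factor: PF = P/|S| = 0.005582 (leading).

(a) P = 9.898e-05 W  (b) Q = -0.01773 VAR  (c) S = 0.01773 VA  (d) PF = 0.005582 (leading)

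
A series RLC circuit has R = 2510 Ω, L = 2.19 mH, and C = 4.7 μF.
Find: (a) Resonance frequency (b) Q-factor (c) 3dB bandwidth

Step 1 — Resonance condition Im(Z)=0 gives ω₀ = 1/√(LC).
Step 2 — ω₀ = 1/√(0.00219·4.7e-06) = 9857 rad/s.
Step 3 — f₀ = ω₀/(2π) = 1569 Hz.
Step 4 — Series Q: Q = ω₀L/R = 9857·0.00219/2510 = 0.0086.
Step 5 — 3dB bandwidth: Δω = ω₀/Q = 1.146e+06 rad/s; BW = Δω/(2π) = 1.824e+05 Hz.

(a) f₀ = 1569 Hz  (b) Q = 0.0086  (c) BW = 1.824e+05 Hz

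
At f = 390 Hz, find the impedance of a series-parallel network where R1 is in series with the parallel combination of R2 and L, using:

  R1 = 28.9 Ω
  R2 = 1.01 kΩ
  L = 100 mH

Step 1 — Angular frequency: ω = 2π·f = 2π·390 = 2450 rad/s.
Step 2 — Component impedances:
  R1: Z = R = 28.9 Ω
  R2: Z = R = 1010 Ω
  L: Z = jωL = j·2450·0.1 = 0 + j245 Ω
Step 3 — Parallel branch: R2 || L = 1/(1/R2 + 1/L) = 56.15 + j231.4 Ω.
Step 4 — Series with R1: Z_total = R1 + (R2 || L) = 85.05 + j231.4 Ω = 246.6∠69.8° Ω.

Z = 85.05 + j231.4 Ω = 246.6∠69.8° Ω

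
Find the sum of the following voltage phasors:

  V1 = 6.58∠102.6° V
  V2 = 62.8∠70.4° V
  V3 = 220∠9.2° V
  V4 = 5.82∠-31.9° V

Step 1 — Convert each phasor to rectangular form:
  V1 = 6.58·(cos(102.6°) + j·sin(102.6°)) = -1.435 + j6.422 V
  V2 = 62.8·(cos(70.4°) + j·sin(70.4°)) = 21.07 + j59.16 V
  V3 = 220·(cos(9.2°) + j·sin(9.2°)) = 217.2 + j35.17 V
  V4 = 5.82·(cos(-31.9°) + j·sin(-31.9°)) = 4.941 - j3.076 V
Step 2 — Sum components: V_total = 241.7 + j97.68 V.
Step 3 — Convert to polar: |V_total| = 260.7 V, ∠V_total = 22.0°.

V_total = 260.7∠22.0° V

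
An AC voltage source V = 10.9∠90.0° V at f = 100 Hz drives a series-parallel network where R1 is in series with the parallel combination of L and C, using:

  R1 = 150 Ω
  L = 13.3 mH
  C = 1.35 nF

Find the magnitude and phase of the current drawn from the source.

Step 1 — Angular frequency: ω = 2π·f = 2π·100 = 628.3 rad/s.
Step 2 — Component impedances:
  R1: Z = R = 150 Ω
  L: Z = jωL = j·628.3·0.0133 = 0 + j8.357 Ω
  C: Z = 1/(jωC) = -j/(ω·C) = 0 - j1.179e+06 Ω
Step 3 — Parallel branch: L || C = 1/(1/L + 1/C) = 0 + j8.357 Ω.
Step 4 — Series with R1: Z_total = R1 + (L || C) = 150 + j8.357 Ω = 150.2∠3.2° Ω.
Step 5 — Source phasor: V = 10.9∠90.0° V = 0 + j10.9 V.
Step 6 — Ohm's law: I = V / Z_total = (0 + j10.9) / (150 + j8.357) = 0.004036 + j0.07244 A.
Step 7 — Convert to polar: |I| = 0.07255 A, ∠I = 86.8°.

I = 0.07255∠86.8° A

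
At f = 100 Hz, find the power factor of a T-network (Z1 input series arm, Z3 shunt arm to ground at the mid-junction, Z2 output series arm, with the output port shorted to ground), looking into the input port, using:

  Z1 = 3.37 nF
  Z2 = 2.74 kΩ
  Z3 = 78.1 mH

Step 1 — Angular frequency: ω = 2π·f = 2π·100 = 628.3 rad/s.
Step 2 — Component impedances:
  Z1: Z = 1/(jωC) = -j/(ω·C) = 0 - j4.723e+05 Ω
  Z2: Z = R = 2740 Ω
  Z3: Z = jωL = j·628.3·0.0781 = 0 + j49.07 Ω
Step 3 — With the output port shorted to ground, the output series arm Z2 runs from the junction to ground; the shunt arm Z3 also runs from the junction to ground. They appear in parallel: Z3 || Z2 = 0.8786 + j49.06 Ω.
Step 4 — Series with input arm Z1: Z_in = Z1 + (Z3 || Z2) = 0.8786 - j4.722e+05 Ω = 4.722e+05∠-90.0° Ω.
Step 5 — Power factor: PF = cos(φ) = Re(Z)/|Z| = 0.87856/4.7222e+05 = 1.86e-06.
Step 6 — Type: Im(Z) = -4.722e+05 ⇒ leading (phase φ = -90.0°).

PF = 1.86e-06 (leading, φ = -90.0°)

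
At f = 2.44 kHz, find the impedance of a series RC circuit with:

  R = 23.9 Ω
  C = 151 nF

Step 1 — Angular frequency: ω = 2π·f = 2π·2440 = 1.533e+04 rad/s.
Step 2 — Component impedances:
  R: Z = R = 23.9 Ω
  C: Z = 1/(jωC) = -j/(ω·C) = 0 - j432 Ω
Step 3 — Series combination: Z_total = R + C = 23.9 - j432 Ω = 432.6∠-86.8° Ω.

Z = 23.9 - j432 Ω = 432.6∠-86.8° Ω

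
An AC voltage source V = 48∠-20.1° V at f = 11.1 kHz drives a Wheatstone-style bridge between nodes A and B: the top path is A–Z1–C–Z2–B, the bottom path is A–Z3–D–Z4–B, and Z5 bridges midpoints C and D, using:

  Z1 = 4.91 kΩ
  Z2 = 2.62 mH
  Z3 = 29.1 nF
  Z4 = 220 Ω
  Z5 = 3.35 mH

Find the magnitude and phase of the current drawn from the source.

Step 1 — Angular frequency: ω = 2π·f = 2π·1.11e+04 = 6.974e+04 rad/s.
Step 2 — Component impedances:
  Z1: Z = R = 4910 Ω
  Z2: Z = jωL = j·6.974e+04·0.00262 = 0 + j182.7 Ω
  Z3: Z = 1/(jωC) = -j/(ω·C) = 0 - j492.7 Ω
  Z4: Z = R = 220 Ω
  Z5: Z = jωL = j·6.974e+04·0.00335 = 0 + j233.6 Ω
Step 3 — Bridge requires nodal analysis (the Z5 bridge couples midpoints C and D, so the two paths cannot be reduced to a simple series/parallel combination). Setting node B to ground and injecting 1 A at node A, the 3-node admittance system at A, C, D solves to V_A = Z_AB = 208 - j382.1 Ω = 435∠-61.4° Ω.
Step 4 — Source phasor: V = 48∠-20.1° V = 45.08 - j16.5 V.
Step 5 — Ohm's law: I = V / Z_total = (45.08 - j16.5) / (208 - j382.1) = 0.08285 + j0.07288 A.
Step 6 — Convert to polar: |I| = 0.1103 A, ∠I = 41.3°.

I = 0.1103∠41.3° A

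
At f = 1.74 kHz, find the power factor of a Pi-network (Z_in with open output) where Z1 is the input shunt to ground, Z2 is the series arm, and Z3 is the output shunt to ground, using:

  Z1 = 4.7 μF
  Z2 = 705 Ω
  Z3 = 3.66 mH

Step 1 — Angular frequency: ω = 2π·f = 2π·1740 = 1.093e+04 rad/s.
Step 2 — Component impedances:
  Z1: Z = 1/(jωC) = -j/(ω·C) = 0 - j19.46 Ω
  Z2: Z = R = 705 Ω
  Z3: Z = jωL = j·1.093e+04·0.00366 = 0 + j40.01 Ω
Step 3 — With open output, the series arm Z2 and the output shunt Z3 appear in series to ground: Z2 + Z3 = 705 + j40.01 Ω.
Step 4 — Parallel with input shunt Z1: Z_in = Z1 || (Z2 + Z3) = 0.5368 - j19.48 Ω = 19.48∠-88.4° Ω.
Step 5 — Power factor: PF = cos(φ) = Re(Z)/|Z| = 0.53677/19.484 = 0.02755.
Step 6 — Type: Im(Z) = -19.48 ⇒ leading (phase φ = -88.4°).

PF = 0.02755 (leading, φ = -88.4°)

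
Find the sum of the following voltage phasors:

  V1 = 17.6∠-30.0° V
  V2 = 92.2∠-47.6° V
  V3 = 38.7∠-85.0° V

Step 1 — Convert each phasor to rectangular form:
  V1 = 17.6·(cos(-30.0°) + j·sin(-30.0°)) = 15.24 - j8.8 V
  V2 = 92.2·(cos(-47.6°) + j·sin(-47.6°)) = 62.17 - j68.09 V
  V3 = 38.7·(cos(-85.0°) + j·sin(-85.0°)) = 3.373 - j38.55 V
Step 2 — Sum components: V_total = 80.79 - j115.4 V.
Step 3 — Convert to polar: |V_total| = 140.9 V, ∠V_total = -55.0°.

V_total = 140.9∠-55.0° V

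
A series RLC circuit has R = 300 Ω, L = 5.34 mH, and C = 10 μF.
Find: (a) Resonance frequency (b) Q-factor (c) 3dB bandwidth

Step 1 — Resonance condition Im(Z)=0 gives ω₀ = 1/√(LC).
Step 2 — ω₀ = 1/√(0.00534·1e-05) = 4327 rad/s.
Step 3 — f₀ = ω₀/(2π) = 688.7 Hz.
Step 4 — Series Q: Q = ω₀L/R = 4327·0.00534/300 = 0.07703.
Step 5 — 3dB bandwidth: Δω = ω₀/Q = 5.618e+04 rad/s; BW = Δω/(2π) = 8941 Hz.

(a) f₀ = 688.7 Hz  (b) Q = 0.07703  (c) BW = 8941 Hz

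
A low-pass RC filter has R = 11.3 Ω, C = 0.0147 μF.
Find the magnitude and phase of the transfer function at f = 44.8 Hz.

Step 1 — Angular frequency: ω = 2π·44.8 = 281.5 rad/s.
Step 2 — Transfer function: H(jω) = 1/(1 + jωRC).
Step 3 — Denominator: 1 + jωRC = 1 + j·281.5·11.3·1.47e-08 = 1 + j4.676e-05.
Step 4 — H = 1 - j4.676e-05.
Step 5 — Magnitude: |H| = 1 (-0.0 dB); phase: φ = -0.0°.

|H| = 1 (-0.0 dB), φ = -0.0°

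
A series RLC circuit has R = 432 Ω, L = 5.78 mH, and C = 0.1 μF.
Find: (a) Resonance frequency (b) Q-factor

Step 1 — Resonance condition Im(Z)=0 gives ω₀ = 1/√(LC).
Step 2 — ω₀ = 1/√(0.00578·1e-07) = 4.159e+04 rad/s.
Step 3 — f₀ = ω₀/(2π) = 6620 Hz.
Step 4 — Series Q: Q = ω₀L/R = 4.159e+04·0.00578/432 = 0.5565.

(a) f₀ = 6620 Hz  (b) Q = 0.5565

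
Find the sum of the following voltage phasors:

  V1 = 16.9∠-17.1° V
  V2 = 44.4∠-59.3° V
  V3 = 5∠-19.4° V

Step 1 — Convert each phasor to rectangular form:
  V1 = 16.9·(cos(-17.1°) + j·sin(-17.1°)) = 16.15 - j4.969 V
  V2 = 44.4·(cos(-59.3°) + j·sin(-59.3°)) = 22.67 - j38.18 V
  V3 = 5·(cos(-19.4°) + j·sin(-19.4°)) = 4.716 - j1.661 V
Step 2 — Sum components: V_total = 43.54 - j44.81 V.
Step 3 — Convert to polar: |V_total| = 62.48 V, ∠V_total = -45.8°.

V_total = 62.48∠-45.8° V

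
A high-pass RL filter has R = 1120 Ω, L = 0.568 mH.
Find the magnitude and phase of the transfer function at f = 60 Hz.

Step 1 — Angular frequency: ω = 2π·60 = 377 rad/s.
Step 2 — Transfer function: H(jω) = jωL/(R + jωL).
Step 3 — Numerator jωL = j·0.2141; denominator R + jωL = 1120 + j0.2141.
Step 4 — H = 3.655e-08 + j0.0001912.
Step 5 — Magnitude: |H| = 0.0001912 (-74.4 dB); phase: φ = 90.0°.

|H| = 0.0001912 (-74.4 dB), φ = 90.0°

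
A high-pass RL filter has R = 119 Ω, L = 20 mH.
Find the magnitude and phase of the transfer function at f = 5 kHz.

Step 1 — Angular frequency: ω = 2π·5000 = 3.142e+04 rad/s.
Step 2 — Transfer function: H(jω) = jωL/(R + jωL).
Step 3 — Numerator jωL = j·628.3; denominator R + jωL = 119 + j628.3.
Step 4 — H = 0.9654 + j0.1828.
Step 5 — Magnitude: |H| = 0.9825 (-0.2 dB); phase: φ = 10.7°.

|H| = 0.9825 (-0.2 dB), φ = 10.7°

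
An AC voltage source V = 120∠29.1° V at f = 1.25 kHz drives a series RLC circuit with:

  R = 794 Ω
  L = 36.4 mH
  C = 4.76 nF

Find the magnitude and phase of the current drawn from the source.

Step 1 — Angular frequency: ω = 2π·f = 2π·1250 = 7854 rad/s.
Step 2 — Component impedances:
  R: Z = R = 794 Ω
  L: Z = jωL = j·7854·0.0364 = 0 + j285.9 Ω
  C: Z = 1/(jωC) = -j/(ω·C) = 0 - j2.675e+04 Ω
Step 3 — Series combination: Z_total = R + L + C = 794 - j2.646e+04 Ω = 2.647e+04∠-88.3° Ω.
Step 4 — Source phasor: V = 120∠29.1° V = 104.9 + j58.36 V.
Step 5 — Ohm's law: I = V / Z_total = (104.9 + j58.36) / (794 - j2.646e+04) = -0.002085 + j0.004025 A.
Step 6 — Convert to polar: |I| = 0.004533 A, ∠I = 117.4°.

I = 0.004533∠117.4° A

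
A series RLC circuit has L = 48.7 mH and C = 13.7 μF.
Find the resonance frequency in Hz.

Step 1 — Resonance condition Im(Z)=0 gives ω₀ = 1/√(LC).
Step 2 — ω₀ = 1/√(0.0487·1.37e-05) = 1224 rad/s.
Step 3 — f₀ = ω₀/(2π) = 194.8 Hz.

f₀ = 194.8 Hz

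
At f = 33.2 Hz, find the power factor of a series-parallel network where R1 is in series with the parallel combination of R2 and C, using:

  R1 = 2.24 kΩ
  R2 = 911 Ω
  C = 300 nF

Step 1 — Angular frequency: ω = 2π·f = 2π·33.2 = 208.6 rad/s.
Step 2 — Component impedances:
  R1: Z = R = 2240 Ω
  R2: Z = R = 911 Ω
  C: Z = 1/(jωC) = -j/(ω·C) = 0 - j1.598e+04 Ω
Step 3 — Parallel branch: R2 || C = 1/(1/R2 + 1/C) = 908 - j51.77 Ω.
Step 4 — Series with R1: Z_total = R1 + (R2 || C) = 3148 - j51.77 Ω = 3148∠-0.9° Ω.
Step 5 — Power factor: PF = cos(φ) = Re(Z)/|Z| = 3148.05/3148.47 = 0.9999.
Step 6 — Type: Im(Z) = -51.77 ⇒ leading (phase φ = -0.9°).

PF = 0.9999 (leading, φ = -0.9°)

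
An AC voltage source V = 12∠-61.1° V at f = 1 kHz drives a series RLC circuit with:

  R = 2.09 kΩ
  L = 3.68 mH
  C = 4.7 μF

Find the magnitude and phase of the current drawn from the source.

Step 1 — Angular frequency: ω = 2π·f = 2π·1000 = 6283 rad/s.
Step 2 — Component impedances:
  R: Z = R = 2090 Ω
  L: Z = jωL = j·6283·0.00368 = 0 + j23.12 Ω
  C: Z = 1/(jωC) = -j/(ω·C) = 0 - j33.86 Ω
Step 3 — Series combination: Z_total = R + L + C = 2090 - j10.74 Ω = 2090∠-0.3° Ω.
Step 4 — Source phasor: V = 12∠-61.1° V = 5.799 - j10.51 V.
Step 5 — Ohm's law: I = V / Z_total = (5.799 - j10.51) / (2090 - j10.74) = 0.002801 - j0.005012 A.
Step 6 — Convert to polar: |I| = 0.005742 A, ∠I = -60.8°.

I = 0.005742∠-60.8° A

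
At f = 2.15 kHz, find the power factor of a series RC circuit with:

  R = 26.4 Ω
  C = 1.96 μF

Step 1 — Angular frequency: ω = 2π·f = 2π·2150 = 1.351e+04 rad/s.
Step 2 — Component impedances:
  R: Z = R = 26.4 Ω
  C: Z = 1/(jωC) = -j/(ω·C) = 0 - j37.77 Ω
Step 3 — Series combination: Z_total = R + C = 26.4 - j37.77 Ω = 46.08∠-55.0° Ω.
Step 4 — Power factor: PF = cos(φ) = Re(Z)/|Z| = 26.4/46.08 = 0.5729.
Step 5 — Type: Im(Z) = -37.77 ⇒ leading (phase φ = -55.0°).

PF = 0.5729 (leading, φ = -55.0°)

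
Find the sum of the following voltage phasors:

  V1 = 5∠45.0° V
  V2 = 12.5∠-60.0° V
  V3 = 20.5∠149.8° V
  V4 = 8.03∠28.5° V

Step 1 — Convert each phasor to rectangular form:
  V1 = 5·(cos(45.0°) + j·sin(45.0°)) = 3.536 + j3.536 V
  V2 = 12.5·(cos(-60.0°) + j·sin(-60.0°)) = 6.25 - j10.83 V
  V3 = 20.5·(cos(149.8°) + j·sin(149.8°)) = -17.72 + j10.31 V
  V4 = 8.03·(cos(28.5°) + j·sin(28.5°)) = 7.057 + j3.832 V
Step 2 — Sum components: V_total = -0.8752 + j6.854 V.
Step 3 — Convert to polar: |V_total| = 6.909 V, ∠V_total = 97.3°.

V_total = 6.909∠97.3° V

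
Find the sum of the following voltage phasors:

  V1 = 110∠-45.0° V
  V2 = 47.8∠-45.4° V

Step 1 — Convert each phasor to rectangular form:
  V1 = 110·(cos(-45.0°) + j·sin(-45.0°)) = 77.78 - j77.78 V
  V2 = 47.8·(cos(-45.4°) + j·sin(-45.4°)) = 33.56 - j34.03 V
Step 2 — Sum components: V_total = 111.3 - j111.8 V.
Step 3 — Convert to polar: |V_total| = 157.8 V, ∠V_total = -45.1°.

V_total = 157.8∠-45.1° V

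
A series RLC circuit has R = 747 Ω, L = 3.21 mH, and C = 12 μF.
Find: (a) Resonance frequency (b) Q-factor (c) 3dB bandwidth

Step 1 — Resonance condition Im(Z)=0 gives ω₀ = 1/√(LC).
Step 2 — ω₀ = 1/√(0.00321·1.2e-05) = 5095 rad/s.
Step 3 — f₀ = ω₀/(2π) = 810.9 Hz.
Step 4 — Series Q: Q = ω₀L/R = 5095·0.00321/747 = 0.02189.
Step 5 — 3dB bandwidth: Δω = ω₀/Q = 2.327e+05 rad/s; BW = Δω/(2π) = 3.704e+04 Hz.

(a) f₀ = 810.9 Hz  (b) Q = 0.02189  (c) BW = 3.704e+04 Hz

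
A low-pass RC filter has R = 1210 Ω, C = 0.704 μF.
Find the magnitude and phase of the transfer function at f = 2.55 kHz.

Step 1 — Angular frequency: ω = 2π·2550 = 1.602e+04 rad/s.
Step 2 — Transfer function: H(jω) = 1/(1 + jωRC).
Step 3 — Denominator: 1 + jωRC = 1 + j·1.602e+04·1210·7.04e-07 = 1 + j13.65.
Step 4 — H = 0.00534 - j0.07288.
Step 5 — Magnitude: |H| = 0.07307 (-22.7 dB); phase: φ = -85.8°.

|H| = 0.07307 (-22.7 dB), φ = -85.8°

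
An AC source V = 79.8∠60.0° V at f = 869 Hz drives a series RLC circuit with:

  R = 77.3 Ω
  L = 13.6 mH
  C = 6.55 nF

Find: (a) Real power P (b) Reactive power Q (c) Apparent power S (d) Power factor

Step 1 — Angular frequency: ω = 2π·f = 2π·869 = 5460 rad/s.
Step 2 — Component impedances:
  R: Z = R = 77.3 Ω
  L: Z = jωL = j·5460·0.0136 = 0 + j74.26 Ω
  C: Z = 1/(jωC) = -j/(ω·C) = 0 - j2.796e+04 Ω
Step 3 — Series combination: Z_total = R + L + C = 77.3 - j2.789e+04 Ω = 2.789e+04∠-89.8° Ω.
Step 4 — Source phasor: V = 79.8∠60.0° V = 39.9 + j69.11 V.
Step 5 — Current: I = V / Z = -0.002474 + j0.001438 A = 0.002862∠149.8° A.
Step 6 — Complex power: S = V·I* = 0.000633 - j0.2283 VA.
Step 7 — Real power: P = Re(S) = 0.000633 W.
Step 8 — Reactive power: Q = Im(S) = -0.2283 VAR.
Step 9 — Apparent power: |S| = 0.2283 VA.
Step 10 — Power factor: PF = P/|S| = 0.002772 (leading).

(a) P = 0.000633 W  (b) Q = -0.2283 VAR  (c) S = 0.2283 VA  (d) PF = 0.002772 (leading)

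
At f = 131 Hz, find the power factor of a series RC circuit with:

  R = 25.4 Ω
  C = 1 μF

Step 1 — Angular frequency: ω = 2π·f = 2π·131 = 823.1 rad/s.
Step 2 — Component impedances:
  R: Z = R = 25.4 Ω
  C: Z = 1/(jωC) = -j/(ω·C) = 0 - j1215 Ω
Step 3 — Series combination: Z_total = R + C = 25.4 - j1215 Ω = 1215∠-88.8° Ω.
Step 4 — Power factor: PF = cos(φ) = Re(Z)/|Z| = 25.4/1215.2 = 0.0209.
Step 5 — Type: Im(Z) = -1215 ⇒ leading (phase φ = -88.8°).

PF = 0.0209 (leading, φ = -88.8°)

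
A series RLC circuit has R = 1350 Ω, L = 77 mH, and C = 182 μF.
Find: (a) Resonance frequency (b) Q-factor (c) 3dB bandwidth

Step 1 — Resonance condition Im(Z)=0 gives ω₀ = 1/√(LC).
Step 2 — ω₀ = 1/√(0.077·0.000182) = 267.1 rad/s.
Step 3 — f₀ = ω₀/(2π) = 42.51 Hz.
Step 4 — Series Q: Q = ω₀L/R = 267.1·0.077/1350 = 0.01524.
Step 5 — 3dB bandwidth: Δω = ω₀/Q = 1.753e+04 rad/s; BW = Δω/(2π) = 2790 Hz.

(a) f₀ = 42.51 Hz  (b) Q = 0.01524  (c) BW = 2790 Hz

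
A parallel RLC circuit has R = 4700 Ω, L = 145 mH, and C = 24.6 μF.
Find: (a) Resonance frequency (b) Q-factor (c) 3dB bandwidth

Step 1 — Resonance: ω₀ = 1/√(LC) = 1/√(0.145·2.46e-05) = 529.5 rad/s.
Step 2 — f₀ = ω₀/(2π) = 84.27 Hz.
Step 3 — Parallel Q: Q = R/(ω₀L) = 4700/(529.5·0.145) = 61.22.
Step 4 — Bandwidth: Δω = ω₀/Q = 8.649 rad/s; BW = Δω/(2π) = 1.377 Hz.

(a) f₀ = 84.27 Hz  (b) Q = 61.22  (c) BW = 1.377 Hz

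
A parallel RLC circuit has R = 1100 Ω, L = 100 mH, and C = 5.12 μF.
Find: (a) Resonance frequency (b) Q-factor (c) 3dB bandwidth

Step 1 — Resonance: ω₀ = 1/√(LC) = 1/√(0.1·5.12e-06) = 1398 rad/s.
Step 2 — f₀ = ω₀/(2π) = 222.4 Hz.
Step 3 — Parallel Q: Q = R/(ω₀L) = 1100/(1398·0.1) = 7.871.
Step 4 — Bandwidth: Δω = ω₀/Q = 177.6 rad/s; BW = Δω/(2π) = 28.26 Hz.

(a) f₀ = 222.4 Hz  (b) Q = 7.871  (c) BW = 28.26 Hz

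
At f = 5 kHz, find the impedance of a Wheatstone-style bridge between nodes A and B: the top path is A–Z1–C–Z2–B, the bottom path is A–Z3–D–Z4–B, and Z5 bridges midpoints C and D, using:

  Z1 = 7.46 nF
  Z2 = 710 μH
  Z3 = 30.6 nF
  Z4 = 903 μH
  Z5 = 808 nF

Step 1 — Angular frequency: ω = 2π·f = 2π·5000 = 3.142e+04 rad/s.
Step 2 — Component impedances:
  Z1: Z = 1/(jωC) = -j/(ω·C) = 0 - j4267 Ω
  Z2: Z = jωL = j·3.142e+04·0.00071 = 0 + j22.31 Ω
  Z3: Z = 1/(jωC) = -j/(ω·C) = 0 - j1040 Ω
  Z4: Z = jωL = j·3.142e+04·0.000903 = 0 + j28.37 Ω
  Z5: Z = 1/(jωC) = -j/(ω·C) = 0 - j39.39 Ω
Step 3 — Bridge requires nodal analysis (the Z5 bridge couples midpoints C and D, so the two paths cannot be reduced to a simple series/parallel combination). Setting node B to ground and injecting 1 A at node A, the 3-node admittance system at A, C, D solves to V_A = Z_AB = 0 - j846.5 Ω = 846.5∠-90.0° Ω.

Z = 0 - j846.5 Ω = 846.5∠-90.0° Ω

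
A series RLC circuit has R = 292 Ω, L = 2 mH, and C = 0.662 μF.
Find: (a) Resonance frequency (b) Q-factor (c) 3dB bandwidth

Step 1 — Resonance: ω₀ = 1/√(LC) = 1/√(0.002·6.62e-07) = 2.748e+04 rad/s.
Step 2 — f₀ = ω₀/(2π) = 4374 Hz.
Step 3 — Series Q: Q = ω₀L/R = 2.748e+04·0.002/292 = 0.1882.
Step 4 — Bandwidth: Δω = ω₀/Q = 1.46e+05 rad/s; BW = Δω/(2π) = 2.324e+04 Hz.

(a) f₀ = 4374 Hz  (b) Q = 0.1882  (c) BW = 2.324e+04 Hz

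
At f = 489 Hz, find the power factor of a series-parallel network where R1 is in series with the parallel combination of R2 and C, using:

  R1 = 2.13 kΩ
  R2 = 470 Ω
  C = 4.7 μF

Step 1 — Angular frequency: ω = 2π·f = 2π·489 = 3072 rad/s.
Step 2 — Component impedances:
  R1: Z = R = 2130 Ω
  R2: Z = R = 470 Ω
  C: Z = 1/(jωC) = -j/(ω·C) = 0 - j69.25 Ω
Step 3 — Parallel branch: R2 || C = 1/(1/R2 + 1/C) = 9.986 - j67.78 Ω.
Step 4 — Series with R1: Z_total = R1 + (R2 || C) = 2140 - j67.78 Ω = 2141∠-1.8° Ω.
Step 5 — Power factor: PF = cos(φ) = Re(Z)/|Z| = 2140/2141 = 0.9995.
Step 6 — Type: Im(Z) = -67.78 ⇒ leading (phase φ = -1.8°).

PF = 0.9995 (leading, φ = -1.8°)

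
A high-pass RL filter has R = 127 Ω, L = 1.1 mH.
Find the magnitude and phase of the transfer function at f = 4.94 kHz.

Step 1 — Angular frequency: ω = 2π·4940 = 3.104e+04 rad/s.
Step 2 — Transfer function: H(jω) = jωL/(R + jωL).
Step 3 — Numerator jωL = j·34.14; denominator R + jωL = 127 + j34.14.
Step 4 — H = 0.0674 + j0.2507.
Step 5 — Magnitude: |H| = 0.2596 (-11.7 dB); phase: φ = 75.0°.

|H| = 0.2596 (-11.7 dB), φ = 75.0°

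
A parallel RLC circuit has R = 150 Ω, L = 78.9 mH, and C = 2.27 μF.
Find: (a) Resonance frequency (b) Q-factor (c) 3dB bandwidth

Step 1 — Resonance: ω₀ = 1/√(LC) = 1/√(0.0789·2.27e-06) = 2363 rad/s.
Step 2 — f₀ = ω₀/(2π) = 376.1 Hz.
Step 3 — Parallel Q: Q = R/(ω₀L) = 150/(2363·0.0789) = 0.8046.
Step 4 — Bandwidth: Δω = ω₀/Q = 2937 rad/s; BW = Δω/(2π) = 467.4 Hz.

(a) f₀ = 376.1 Hz  (b) Q = 0.8046  (c) BW = 467.4 Hz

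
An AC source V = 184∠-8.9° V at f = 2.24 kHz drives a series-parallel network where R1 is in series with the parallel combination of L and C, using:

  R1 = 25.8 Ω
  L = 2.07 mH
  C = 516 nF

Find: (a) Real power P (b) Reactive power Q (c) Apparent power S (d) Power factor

Step 1 — Angular frequency: ω = 2π·f = 2π·2240 = 1.407e+04 rad/s.
Step 2 — Component impedances:
  R1: Z = R = 25.8 Ω
  L: Z = jωL = j·1.407e+04·0.00207 = 0 + j29.13 Ω
  C: Z = 1/(jωC) = -j/(ω·C) = 0 - j137.7 Ω
Step 3 — Parallel branch: L || C = 1/(1/L + 1/C) = 0 + j36.95 Ω.
Step 4 — Series with R1: Z_total = R1 + (L || C) = 25.8 + j36.95 Ω = 45.07∠55.1° Ω.
Step 5 — Source phasor: V = 184∠-8.9° V = 181.8 - j28.47 V.
Step 6 — Current: I = V / Z = 1.791 - j3.669 A = 4.083∠-64.0° A.
Step 7 — Complex power: S = V·I* = 430.1 + j615.9 VA.
Step 8 — Real power: P = Re(S) = 430.1 W.
Step 9 — Reactive power: Q = Im(S) = 615.9 VAR.
Step 10 — Apparent power: |S| = 751.2 VA.
Step 11 — Power factor: PF = P/|S| = 0.5725 (lagging).

(a) P = 430.1 W  (b) Q = 615.9 VAR  (c) S = 751.2 VA  (d) PF = 0.5725 (lagging)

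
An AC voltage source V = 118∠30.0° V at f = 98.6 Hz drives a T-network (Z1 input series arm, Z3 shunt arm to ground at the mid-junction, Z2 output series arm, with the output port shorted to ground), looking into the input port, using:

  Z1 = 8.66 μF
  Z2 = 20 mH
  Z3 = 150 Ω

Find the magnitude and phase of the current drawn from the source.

Step 1 — Angular frequency: ω = 2π·f = 2π·98.6 = 619.5 rad/s.
Step 2 — Component impedances:
  Z1: Z = 1/(jωC) = -j/(ω·C) = 0 - j186.4 Ω
  Z2: Z = jωL = j·619.5·0.02 = 0 + j12.39 Ω
  Z3: Z = R = 150 Ω
Step 3 — With the output port shorted to ground, the output series arm Z2 runs from the junction to ground; the shunt arm Z3 also runs from the junction to ground. They appear in parallel: Z3 || Z2 = 1.017 + j12.31 Ω.
Step 4 — Series with input arm Z1: Z_in = Z1 + (Z3 || Z2) = 1.017 - j174.1 Ω = 174.1∠-89.7° Ω.
Step 5 — Source phasor: V = 118∠30.0° V = 102.2 + j59 V.
Step 6 — Ohm's law: I = V / Z_total = (102.2 + j59) / (1.017 - j174.1) = -0.3355 + j0.589 A.
Step 7 — Convert to polar: |I| = 0.6778 A, ∠I = 119.7°.

I = 0.6778∠119.7° A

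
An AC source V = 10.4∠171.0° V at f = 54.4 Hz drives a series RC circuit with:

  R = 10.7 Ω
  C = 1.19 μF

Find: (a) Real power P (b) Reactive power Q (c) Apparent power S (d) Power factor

Step 1 — Angular frequency: ω = 2π·f = 2π·54.4 = 341.8 rad/s.
Step 2 — Component impedances:
  R: Z = R = 10.7 Ω
  C: Z = 1/(jωC) = -j/(ω·C) = 0 - j2459 Ω
Step 3 — Series combination: Z_total = R + C = 10.7 - j2459 Ω = 2459∠-89.8° Ω.
Step 4 — Source phasor: V = 10.4∠171.0° V = -10.27 + j1.627 V.
Step 5 — Current: I = V / Z = -0.0006799 - j0.004175 A = 0.00423∠-99.2° A.
Step 6 — Complex power: S = V·I* = 0.0001915 - j0.04399 VA.
Step 7 — Real power: P = Re(S) = 0.0001915 W.
Step 8 — Reactive power: Q = Im(S) = -0.04399 VAR.
Step 9 — Apparent power: |S| = 0.04399 VA.
Step 10 — Power factor: PF = P/|S| = 0.004352 (leading).

(a) P = 0.0001915 W  (b) Q = -0.04399 VAR  (c) S = 0.04399 VA  (d) PF = 0.004352 (leading)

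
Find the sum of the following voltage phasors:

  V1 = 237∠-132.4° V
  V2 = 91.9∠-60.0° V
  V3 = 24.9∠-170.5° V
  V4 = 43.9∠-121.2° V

Step 1 — Convert each phasor to rectangular form:
  V1 = 237·(cos(-132.4°) + j·sin(-132.4°)) = -159.8 - j175 V
  V2 = 91.9·(cos(-60.0°) + j·sin(-60.0°)) = 45.95 - j79.59 V
  V3 = 24.9·(cos(-170.5°) + j·sin(-170.5°)) = -24.56 - j4.11 V
  V4 = 43.9·(cos(-121.2°) + j·sin(-121.2°)) = -22.74 - j37.55 V
Step 2 — Sum components: V_total = -161.2 - j296.3 V.
Step 3 — Convert to polar: |V_total| = 337.3 V, ∠V_total = -118.5°.

V_total = 337.3∠-118.5° V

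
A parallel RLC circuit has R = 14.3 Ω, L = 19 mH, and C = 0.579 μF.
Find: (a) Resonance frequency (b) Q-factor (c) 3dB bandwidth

Step 1 — Resonance: ω₀ = 1/√(LC) = 1/√(0.019·5.79e-07) = 9534 rad/s.
Step 2 — f₀ = ω₀/(2π) = 1517 Hz.
Step 3 — Parallel Q: Q = R/(ω₀L) = 14.3/(9534·0.019) = 0.07894.
Step 4 — Bandwidth: Δω = ω₀/Q = 1.208e+05 rad/s; BW = Δω/(2π) = 1.922e+04 Hz.

(a) f₀ = 1517 Hz  (b) Q = 0.07894  (c) BW = 1.922e+04 Hz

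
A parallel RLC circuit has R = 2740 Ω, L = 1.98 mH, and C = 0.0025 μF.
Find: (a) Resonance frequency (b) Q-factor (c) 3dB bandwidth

Step 1 — Resonance: ω₀ = 1/√(LC) = 1/√(0.00198·2.5e-09) = 4.495e+05 rad/s.
Step 2 — f₀ = ω₀/(2π) = 7.153e+04 Hz.
Step 3 — Parallel Q: Q = R/(ω₀L) = 2740/(4.495e+05·0.00198) = 3.079.
Step 4 — Bandwidth: Δω = ω₀/Q = 1.46e+05 rad/s; BW = Δω/(2π) = 2.323e+04 Hz.

(a) f₀ = 7.153e+04 Hz  (b) Q = 3.079  (c) BW = 2.323e+04 Hz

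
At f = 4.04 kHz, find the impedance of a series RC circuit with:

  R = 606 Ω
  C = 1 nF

Step 1 — Angular frequency: ω = 2π·f = 2π·4040 = 2.538e+04 rad/s.
Step 2 — Component impedances:
  R: Z = R = 606 Ω
  C: Z = 1/(jωC) = -j/(ω·C) = 0 - j3.939e+04 Ω
Step 3 — Series combination: Z_total = R + C = 606 - j3.939e+04 Ω = 3.94e+04∠-89.1° Ω.

Z = 606 - j3.939e+04 Ω = 3.94e+04∠-89.1° Ω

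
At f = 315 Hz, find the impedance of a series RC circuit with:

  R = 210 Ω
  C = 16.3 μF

Step 1 — Angular frequency: ω = 2π·f = 2π·315 = 1979 rad/s.
Step 2 — Component impedances:
  R: Z = R = 210 Ω
  C: Z = 1/(jωC) = -j/(ω·C) = 0 - j31 Ω
Step 3 — Series combination: Z_total = R + C = 210 - j31 Ω = 212.3∠-8.4° Ω.

Z = 210 - j31 Ω = 212.3∠-8.4° Ω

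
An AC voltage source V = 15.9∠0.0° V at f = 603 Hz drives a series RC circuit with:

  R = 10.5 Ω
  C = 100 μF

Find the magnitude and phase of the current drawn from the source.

Step 1 — Angular frequency: ω = 2π·f = 2π·603 = 3789 rad/s.
Step 2 — Component impedances:
  R: Z = R = 10.5 Ω
  C: Z = 1/(jωC) = -j/(ω·C) = 0 - j2.639 Ω
Step 3 — Series combination: Z_total = R + C = 10.5 - j2.639 Ω = 10.83∠-14.1° Ω.
Step 4 — Source phasor: V = 15.9∠0.0° V = 15.9 V.
Step 5 — Ohm's law: I = V / Z_total = (15.9) / (10.5 - j2.639) = 1.424 + j0.358 A.
Step 6 — Convert to polar: |I| = 1.469 A, ∠I = 14.1°.

I = 1.469∠14.1° A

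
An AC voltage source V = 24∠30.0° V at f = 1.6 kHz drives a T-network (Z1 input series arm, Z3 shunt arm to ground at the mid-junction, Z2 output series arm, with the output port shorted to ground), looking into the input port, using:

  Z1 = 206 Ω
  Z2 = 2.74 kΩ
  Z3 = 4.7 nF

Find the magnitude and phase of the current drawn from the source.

Step 1 — Angular frequency: ω = 2π·f = 2π·1600 = 1.005e+04 rad/s.
Step 2 — Component impedances:
  Z1: Z = R = 206 Ω
  Z2: Z = R = 2740 Ω
  Z3: Z = 1/(jωC) = -j/(ω·C) = 0 - j2.116e+04 Ω
Step 3 — With the output port shorted to ground, the output series arm Z2 runs from the junction to ground; the shunt arm Z3 also runs from the junction to ground. They appear in parallel: Z3 || Z2 = 2695 - j348.9 Ω.
Step 4 — Series with input arm Z1: Z_in = Z1 + (Z3 || Z2) = 2901 - j348.9 Ω = 2922∠-6.9° Ω.
Step 5 — Source phasor: V = 24∠30.0° V = 20.78 + j12 V.
Step 6 — Ohm's law: I = V / Z_total = (20.78 + j12) / (2901 - j348.9) = 0.006572 + j0.004927 A.
Step 7 — Convert to polar: |I| = 0.008214 A, ∠I = 36.9°.

I = 0.008214∠36.9° A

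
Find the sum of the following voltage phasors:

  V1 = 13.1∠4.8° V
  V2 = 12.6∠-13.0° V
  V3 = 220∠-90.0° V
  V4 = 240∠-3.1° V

Step 1 — Convert each phasor to rectangular form:
  V1 = 13.1·(cos(4.8°) + j·sin(4.8°)) = 13.05 + j1.096 V
  V2 = 12.6·(cos(-13.0°) + j·sin(-13.0°)) = 12.28 - j2.834 V
  V3 = 220·(cos(-90.0°) + j·sin(-90.0°)) = 0 - j220 V
  V4 = 240·(cos(-3.1°) + j·sin(-3.1°)) = 239.6 - j12.98 V
Step 2 — Sum components: V_total = 265 - j234.7 V.
Step 3 — Convert to polar: |V_total| = 354 V, ∠V_total = -41.5°.

V_total = 354∠-41.5° V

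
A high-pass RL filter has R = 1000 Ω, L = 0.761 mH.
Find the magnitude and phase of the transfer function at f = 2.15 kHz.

Step 1 — Angular frequency: ω = 2π·2150 = 1.351e+04 rad/s.
Step 2 — Transfer function: H(jω) = jωL/(R + jωL).
Step 3 — Numerator jωL = j·10.28; denominator R + jωL = 1000 + j10.28.
Step 4 — H = 0.0001057 + j0.01028.
Step 5 — Magnitude: |H| = 0.01028 (-39.8 dB); phase: φ = 89.4°.

|H| = 0.01028 (-39.8 dB), φ = 89.4°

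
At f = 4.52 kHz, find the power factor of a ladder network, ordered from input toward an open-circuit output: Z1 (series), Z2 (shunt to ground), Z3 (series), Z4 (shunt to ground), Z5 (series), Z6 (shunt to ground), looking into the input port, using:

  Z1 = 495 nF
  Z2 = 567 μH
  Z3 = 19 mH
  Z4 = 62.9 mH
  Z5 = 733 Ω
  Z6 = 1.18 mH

Step 1 — Angular frequency: ω = 2π·f = 2π·4520 = 2.84e+04 rad/s.
Step 2 — Component impedances:
  Z1: Z = 1/(jωC) = -j/(ω·C) = 0 - j71.13 Ω
  Z2: Z = jωL = j·2.84e+04·0.000567 = 0 + j16.1 Ω
  Z3: Z = jωL = j·2.84e+04·0.019 = 0 + j539.6 Ω
  Z4: Z = jωL = j·2.84e+04·0.0629 = 0 + j1786 Ω
  Z5: Z = R = 733 Ω
  Z6: Z = jωL = j·2.84e+04·0.00118 = 0 + j33.51 Ω
Step 3 — Ladder network (open output): work backward from the far end, alternating series and parallel combinations. Z_in = 0.1481 - j55.23 Ω = 55.23∠-89.8° Ω.
Step 4 — Power factor: PF = cos(φ) = Re(Z)/|Z| = 0.1481/55.23 = 0.002682.
Step 5 — Type: Im(Z) = -55.23 ⇒ leading (phase φ = -89.8°).

PF = 0.002682 (leading, φ = -89.8°)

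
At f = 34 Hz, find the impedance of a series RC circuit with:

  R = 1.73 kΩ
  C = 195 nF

Step 1 — Angular frequency: ω = 2π·f = 2π·34 = 213.6 rad/s.
Step 2 — Component impedances:
  R: Z = R = 1730 Ω
  C: Z = 1/(jωC) = -j/(ω·C) = 0 - j2.401e+04 Ω
Step 3 — Series combination: Z_total = R + C = 1730 - j2.401e+04 Ω = 2.407e+04∠-85.9° Ω.

Z = 1730 - j2.401e+04 Ω = 2.407e+04∠-85.9° Ω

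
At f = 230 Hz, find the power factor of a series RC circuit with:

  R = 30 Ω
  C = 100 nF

Step 1 — Angular frequency: ω = 2π·f = 2π·230 = 1445 rad/s.
Step 2 — Component impedances:
  R: Z = R = 30 Ω
  C: Z = 1/(jωC) = -j/(ω·C) = 0 - j6920 Ω
Step 3 — Series combination: Z_total = R + C = 30 - j6920 Ω = 6920∠-89.8° Ω.
Step 4 — Power factor: PF = cos(φ) = Re(Z)/|Z| = 30/6920 = 0.004335.
Step 5 — Type: Im(Z) = -6920 ⇒ leading (phase φ = -89.8°).

PF = 0.004335 (leading, φ = -89.8°)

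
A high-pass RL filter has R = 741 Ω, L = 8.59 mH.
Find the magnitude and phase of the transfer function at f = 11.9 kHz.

Step 1 — Angular frequency: ω = 2π·1.19e+04 = 7.477e+04 rad/s.
Step 2 — Transfer function: H(jω) = jωL/(R + jωL).
Step 3 — Numerator jωL = j·642.3; denominator R + jωL = 741 + j642.3.
Step 4 — H = 0.429 + j0.4949.
Step 5 — Magnitude: |H| = 0.655 (-3.7 dB); phase: φ = 49.1°.

|H| = 0.655 (-3.7 dB), φ = 49.1°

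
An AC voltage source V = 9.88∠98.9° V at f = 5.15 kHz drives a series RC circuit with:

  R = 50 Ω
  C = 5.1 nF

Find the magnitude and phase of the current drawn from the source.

Step 1 — Angular frequency: ω = 2π·f = 2π·5150 = 3.236e+04 rad/s.
Step 2 — Component impedances:
  R: Z = R = 50 Ω
  C: Z = 1/(jωC) = -j/(ω·C) = 0 - j6060 Ω
Step 3 — Series combination: Z_total = R + C = 50 - j6060 Ω = 6060∠-89.5° Ω.
Step 4 — Source phasor: V = 9.88∠98.9° V = -1.529 + j9.761 V.
Step 5 — Ohm's law: I = V / Z_total = (-1.529 + j9.761) / (50 - j6060) = -0.001613 - j0.0002389 A.
Step 6 — Convert to polar: |I| = 0.00163 A, ∠I = -171.6°.

I = 0.00163∠-171.6° A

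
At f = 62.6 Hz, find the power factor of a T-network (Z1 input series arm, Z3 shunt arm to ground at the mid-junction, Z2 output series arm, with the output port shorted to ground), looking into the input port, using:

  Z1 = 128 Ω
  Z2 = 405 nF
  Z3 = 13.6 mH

Step 1 — Angular frequency: ω = 2π·f = 2π·62.6 = 393.3 rad/s.
Step 2 — Component impedances:
  Z1: Z = R = 128 Ω
  Z2: Z = 1/(jωC) = -j/(ω·C) = 0 - j6278 Ω
  Z3: Z = jωL = j·393.3·0.0136 = 0 + j5.349 Ω
Step 3 — With the output port shorted to ground, the output series arm Z2 runs from the junction to ground; the shunt arm Z3 also runs from the junction to ground. They appear in parallel: Z3 || Z2 = 0 + j5.354 Ω.
Step 4 — Series with input arm Z1: Z_in = Z1 + (Z3 || Z2) = 128 + j5.354 Ω = 128.1∠2.4° Ω.
Step 5 — Power factor: PF = cos(φ) = Re(Z)/|Z| = 128/128.11 = 0.9991.
Step 6 — Type: Im(Z) = 5.354 ⇒ lagging (phase φ = 2.4°).

PF = 0.9991 (lagging, φ = 2.4°)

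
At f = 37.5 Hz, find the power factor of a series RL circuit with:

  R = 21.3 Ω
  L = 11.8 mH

Step 1 — Angular frequency: ω = 2π·f = 2π·37.5 = 235.6 rad/s.
Step 2 — Component impedances:
  R: Z = R = 21.3 Ω
  L: Z = jωL = j·235.6·0.0118 = 0 + j2.78 Ω
Step 3 — Series combination: Z_total = R + L = 21.3 + j2.78 Ω = 21.48∠7.4° Ω.
Step 4 — Power factor: PF = cos(φ) = Re(Z)/|Z| = 21.3/21.48 = 0.9916.
Step 5 — Type: Im(Z) = 2.78 ⇒ lagging (phase φ = 7.4°).

PF = 0.9916 (lagging, φ = 7.4°)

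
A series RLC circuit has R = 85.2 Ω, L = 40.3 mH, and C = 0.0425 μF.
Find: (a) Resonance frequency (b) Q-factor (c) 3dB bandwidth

Step 1 — Resonance condition Im(Z)=0 gives ω₀ = 1/√(LC).
Step 2 — ω₀ = 1/√(0.0403·4.25e-08) = 2.416e+04 rad/s.
Step 3 — f₀ = ω₀/(2π) = 3846 Hz.
Step 4 — Series Q: Q = ω₀L/R = 2.416e+04·0.0403/85.2 = 11.43.
Step 5 — 3dB bandwidth: Δω = ω₀/Q = 2114 rad/s; BW = Δω/(2π) = 336.5 Hz.

(a) f₀ = 3846 Hz  (b) Q = 11.43  (c) BW = 336.5 Hz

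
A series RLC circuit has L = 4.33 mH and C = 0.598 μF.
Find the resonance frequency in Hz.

Step 1 — Resonance condition Im(Z)=0 gives ω₀ = 1/√(LC).
Step 2 — ω₀ = 1/√(0.00433·5.98e-07) = 1.965e+04 rad/s.
Step 3 — f₀ = ω₀/(2π) = 3128 Hz.

f₀ = 3128 Hz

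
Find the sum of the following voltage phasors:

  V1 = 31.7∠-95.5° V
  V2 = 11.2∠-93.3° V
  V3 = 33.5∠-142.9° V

Step 1 — Convert each phasor to rectangular form:
  V1 = 31.7·(cos(-95.5°) + j·sin(-95.5°)) = -3.038 - j31.55 V
  V2 = 11.2·(cos(-93.3°) + j·sin(-93.3°)) = -0.6447 - j11.18 V
  V3 = 33.5·(cos(-142.9°) + j·sin(-142.9°)) = -26.72 - j20.21 V
Step 2 — Sum components: V_total = -30.4 - j62.94 V.
Step 3 — Convert to polar: |V_total| = 69.9 V, ∠V_total = -115.8°.

V_total = 69.9∠-115.8° V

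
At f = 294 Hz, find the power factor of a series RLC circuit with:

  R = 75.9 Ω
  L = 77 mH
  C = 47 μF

Step 1 — Angular frequency: ω = 2π·f = 2π·294 = 1847 rad/s.
Step 2 — Component impedances:
  R: Z = R = 75.9 Ω
  L: Z = jωL = j·1847·0.077 = 0 + j142.2 Ω
  C: Z = 1/(jωC) = -j/(ω·C) = 0 - j11.52 Ω
Step 3 — Series combination: Z_total = R + L + C = 75.9 + j130.7 Ω = 151.2∠59.9° Ω.
Step 4 — Power factor: PF = cos(φ) = Re(Z)/|Z| = 75.9/151.16 = 0.5021.
Step 5 — Type: Im(Z) = 130.7 ⇒ lagging (phase φ = 59.9°).

PF = 0.5021 (lagging, φ = 59.9°)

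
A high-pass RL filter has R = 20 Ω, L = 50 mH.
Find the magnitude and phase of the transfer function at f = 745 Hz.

Step 1 — Angular frequency: ω = 2π·745 = 4681 rad/s.
Step 2 — Transfer function: H(jω) = jωL/(R + jωL).
Step 3 — Numerator jωL = j·234; denominator R + jωL = 20 + j234.
Step 4 — H = 0.9928 + j0.08483.
Step 5 — Magnitude: |H| = 0.9964 (-0.0 dB); phase: φ = 4.9°.

|H| = 0.9964 (-0.0 dB), φ = 4.9°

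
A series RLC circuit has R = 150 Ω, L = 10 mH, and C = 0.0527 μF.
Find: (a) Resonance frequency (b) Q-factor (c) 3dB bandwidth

Step 1 — Resonance: ω₀ = 1/√(LC) = 1/√(0.01·5.27e-08) = 4.356e+04 rad/s.
Step 2 — f₀ = ω₀/(2π) = 6933 Hz.
Step 3 — Series Q: Q = ω₀L/R = 4.356e+04·0.01/150 = 2.904.
Step 4 — Bandwidth: Δω = ω₀/Q = 1.5e+04 rad/s; BW = Δω/(2π) = 2387 Hz.

(a) f₀ = 6933 Hz  (b) Q = 2.904  (c) BW = 2387 Hz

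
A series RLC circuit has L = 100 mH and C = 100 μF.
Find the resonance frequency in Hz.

Step 1 — Resonance condition Im(Z)=0 gives ω₀ = 1/√(LC).
Step 2 — ω₀ = 1/√(0.1·0.0001) = 316.2 rad/s.
Step 3 — f₀ = ω₀/(2π) = 50.33 Hz.

f₀ = 50.33 Hz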